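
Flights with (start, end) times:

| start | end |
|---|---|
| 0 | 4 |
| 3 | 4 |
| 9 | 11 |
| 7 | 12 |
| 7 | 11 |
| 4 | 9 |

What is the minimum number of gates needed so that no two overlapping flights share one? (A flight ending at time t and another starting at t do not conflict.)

The answer is the maximum number of intervals overlapping at any instant.
Events (time:±→running): 0:+→1 3:+→2 4:-→1 4:-→0 4:+→1 7:+→2 7:+→3 … peak 3.

3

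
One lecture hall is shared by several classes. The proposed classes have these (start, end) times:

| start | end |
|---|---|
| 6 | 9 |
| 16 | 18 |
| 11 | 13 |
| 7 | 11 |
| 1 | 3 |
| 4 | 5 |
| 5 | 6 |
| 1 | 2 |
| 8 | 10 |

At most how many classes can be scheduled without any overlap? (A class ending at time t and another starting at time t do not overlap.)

6

Sorted by end: (1,2)  (1,3)  (4,5)  (5,6)  (6,9)  (8,10)  (7,11)  (11,13)  (16,18)
take (1,2); take (4,5); take (5,6); take (6,9); skip (7,11); take (11,13); take (16,18).
Selected 6 classes.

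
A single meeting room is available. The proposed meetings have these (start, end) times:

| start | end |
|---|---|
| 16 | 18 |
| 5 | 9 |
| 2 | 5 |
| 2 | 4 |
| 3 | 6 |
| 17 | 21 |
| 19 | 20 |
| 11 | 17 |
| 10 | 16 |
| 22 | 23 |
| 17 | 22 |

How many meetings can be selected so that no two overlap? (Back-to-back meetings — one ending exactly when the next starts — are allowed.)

Sort by end time and greedily take each interval whose start is ≥ the last chosen end.
Sorted by end: (2,4)  (2,5)  (3,6)  (5,9)  (10,16)  (11,17)  (16,18)  (19,20)  (17,21)  (17,22)  (22,23)
take (2,4); skip (2,5); take (5,9); take (10,16); take (16,18); take (19,20); skip (17,21); skip (17,22); take (22,23).
Selected 6 meetings.

6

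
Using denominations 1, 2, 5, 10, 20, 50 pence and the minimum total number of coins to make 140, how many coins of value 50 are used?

2

Use the largest denomination that fits, subtract, and repeat.
140 − 2×50→40 − 2×20→0
Count of 50: 2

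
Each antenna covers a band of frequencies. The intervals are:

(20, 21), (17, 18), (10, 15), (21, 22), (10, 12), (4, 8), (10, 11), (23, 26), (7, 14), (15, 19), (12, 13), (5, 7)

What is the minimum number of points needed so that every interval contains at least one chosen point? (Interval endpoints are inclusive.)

6

By right end: [5,7]  [4,8]  [10,11]  [10,12]  [12,13]  [7,14]  [10,15]  [17,18]  [15,19]  [20,21]  [21,22]  [23,26]
[5,7] uncovered → point at 7; [10,11] uncovered → point at 11; [12,13] uncovered → point at 13; [17,18] uncovered → point at 18; [20,21] uncovered → point at 21; [23,26] uncovered → point at 26.
Points: 7, 11, 13, 18, 21, 26 (6 total).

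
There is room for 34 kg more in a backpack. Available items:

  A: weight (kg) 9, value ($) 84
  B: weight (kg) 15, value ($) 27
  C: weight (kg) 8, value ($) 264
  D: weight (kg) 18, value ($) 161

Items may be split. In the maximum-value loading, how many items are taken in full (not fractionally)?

2

Sort by value per unit weight and fill in that order.
Ratios (sorted): C 33.00, A 9.33, D 8.94, B 1.80
take C (8 @ 264); take A (9 @ 84); take 17/18 of D → 152.06. Capacity used 34/34.
2 item(s) taken whole; one partial (take 17/18 of D).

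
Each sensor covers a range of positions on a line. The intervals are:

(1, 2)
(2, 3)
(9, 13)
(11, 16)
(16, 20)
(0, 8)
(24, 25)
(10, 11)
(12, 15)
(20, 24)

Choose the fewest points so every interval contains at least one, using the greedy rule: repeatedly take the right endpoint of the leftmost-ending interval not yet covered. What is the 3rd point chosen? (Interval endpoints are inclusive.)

Sort by right endpoint; whenever an interval is uncovered, place a point at its right end.
Sorted: [1,2] [2,3] [0,8] [10,11] [9,13] [12,15] [11,16] [16,20] [20,24] [24,25]
{[1,2],[2,3],[0,8]} hit by 2; {[10,11],[9,13]} hit by 11; {[12,15],[11,16]} hit by 15; {[16,20],[20,24]} hit by 20; {[24,25]} hit by 25.
Points: 2, 11, 15, 20, 25 (5 total).

15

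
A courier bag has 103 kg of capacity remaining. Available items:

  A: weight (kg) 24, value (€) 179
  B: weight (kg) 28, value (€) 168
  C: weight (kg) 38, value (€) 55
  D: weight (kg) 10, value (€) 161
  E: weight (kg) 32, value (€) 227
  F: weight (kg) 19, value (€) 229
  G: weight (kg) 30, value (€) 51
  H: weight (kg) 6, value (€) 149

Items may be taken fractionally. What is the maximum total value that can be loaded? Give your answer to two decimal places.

Sort by value per unit weight and fill in that order.
Ratios (sorted): H 24.83, D 16.10, F 12.05, A 7.46, E 7.09, B 6.00, G 1.70, C 1.45
take H (6 @ 149); take D (10 @ 161); take F (19 @ 229); take A (24 @ 179); take E (32 @ 227); take 12/28 of B → 72.00. Capacity used 103/103.
Total value = 1017.00

1017.00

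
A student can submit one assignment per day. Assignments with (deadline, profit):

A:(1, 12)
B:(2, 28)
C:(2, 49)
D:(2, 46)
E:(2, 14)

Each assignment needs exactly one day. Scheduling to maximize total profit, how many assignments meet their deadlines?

2

Sort by profit descending; place each in the latest free slot ≤ its deadline.
By profit: C(d2,49), D(d2,46), B(d2,28), E(d2,14), A(d1,12)
C→slot 2; D→slot 1; B skipped; E skipped; A skipped.
2 of 5 scheduled.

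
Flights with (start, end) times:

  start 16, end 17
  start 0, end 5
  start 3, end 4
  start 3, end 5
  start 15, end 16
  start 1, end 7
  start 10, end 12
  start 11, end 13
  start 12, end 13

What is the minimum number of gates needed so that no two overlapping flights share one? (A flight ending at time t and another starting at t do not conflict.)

Events (time:±→running): 0:+→1 1:+→2 3:+→3 3:+→4 … peak 4.

4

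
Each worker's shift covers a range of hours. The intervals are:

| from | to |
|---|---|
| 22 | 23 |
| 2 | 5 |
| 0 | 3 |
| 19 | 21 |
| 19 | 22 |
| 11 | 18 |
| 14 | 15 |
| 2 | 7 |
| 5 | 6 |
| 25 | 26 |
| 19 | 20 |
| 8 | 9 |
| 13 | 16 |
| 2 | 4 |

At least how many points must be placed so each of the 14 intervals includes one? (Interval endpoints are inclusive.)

By right end: [0,3]  [2,4]  [2,5]  [5,6]  [2,7]  [8,9]  [14,15]  [13,16]  [11,18]  [19,20]  [19,21]  [19,22]  [22,23]  [25,26]
[0,3] uncovered → point at 3; [5,6] uncovered → point at 6; [8,9] uncovered → point at 9; [14,15] uncovered → point at 15; [19,20] uncovered → point at 20; [22,23] uncovered → point at 23; [25,26] uncovered → point at 26.
Points: 3, 6, 9, 15, 20, 23, 26 (7 total).

7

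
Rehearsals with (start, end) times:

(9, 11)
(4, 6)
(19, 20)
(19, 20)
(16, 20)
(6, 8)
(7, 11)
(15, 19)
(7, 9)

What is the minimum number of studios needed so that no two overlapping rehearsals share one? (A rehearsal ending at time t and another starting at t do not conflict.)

3

starts: [4, 6, 7, 7, 9, 15, 16, 19, 19]
ends:   [6, 8, 9, 11, 11, 19, 20, 20, 20]
s4→1 e6→0 s6→1 s7→2 s7→3  — peak 3.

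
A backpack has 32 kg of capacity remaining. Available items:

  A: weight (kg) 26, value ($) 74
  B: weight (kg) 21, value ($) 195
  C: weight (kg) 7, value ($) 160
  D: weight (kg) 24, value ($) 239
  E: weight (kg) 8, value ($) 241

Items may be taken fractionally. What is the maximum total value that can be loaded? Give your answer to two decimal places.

Greedy by value/weight ratio, highest first.
Ratios (sorted): E 30.12, C 22.86, D 9.96, B 9.29, A 2.85
take E (8 @ 241); take C (7 @ 160); take 17/24 of D → 169.29. Capacity used 32/32.
Total value = 570.29

570.29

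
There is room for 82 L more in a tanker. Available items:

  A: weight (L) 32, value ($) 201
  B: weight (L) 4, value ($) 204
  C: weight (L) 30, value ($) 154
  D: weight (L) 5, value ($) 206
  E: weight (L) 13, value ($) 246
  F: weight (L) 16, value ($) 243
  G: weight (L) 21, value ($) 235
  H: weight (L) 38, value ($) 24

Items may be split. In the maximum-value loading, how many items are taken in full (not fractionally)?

5

Order: B (204/4=51.00) > D (206/5=41.20) > E (246/13=18.92) > F (243/16=15.19) > G (235/21=11.19) > A (201/32=6.28) > C (154/30=5.13) > H (24/38=0.63)
Fill: take B (4 @ 204) → take D (5 @ 206) → take E (13 @ 246) → take F (16 @ 243) → take G (21 @ 235) → take 23/32 of A → 144.47; 82/82 used.
5 item(s) taken whole; one partial (take 23/32 of A).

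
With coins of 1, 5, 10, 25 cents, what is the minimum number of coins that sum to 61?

61 − 2×25→11 − 1×10→1 − 1×1→0
Total coins = 2 + 1 + 1 = 4

4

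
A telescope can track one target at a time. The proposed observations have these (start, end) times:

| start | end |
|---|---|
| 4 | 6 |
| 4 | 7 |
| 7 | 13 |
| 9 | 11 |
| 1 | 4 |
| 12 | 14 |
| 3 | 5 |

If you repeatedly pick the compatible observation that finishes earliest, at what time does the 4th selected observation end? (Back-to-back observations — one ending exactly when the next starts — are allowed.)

14

Sorted by end: (1,4)  (3,5)  (4,6)  (4,7)  (9,11)  (7,13)  (12,14)
take (1,4); take (4,6); take (9,11); take (12,14).
Selected: (1,4) (4,6) (9,11) (12,14)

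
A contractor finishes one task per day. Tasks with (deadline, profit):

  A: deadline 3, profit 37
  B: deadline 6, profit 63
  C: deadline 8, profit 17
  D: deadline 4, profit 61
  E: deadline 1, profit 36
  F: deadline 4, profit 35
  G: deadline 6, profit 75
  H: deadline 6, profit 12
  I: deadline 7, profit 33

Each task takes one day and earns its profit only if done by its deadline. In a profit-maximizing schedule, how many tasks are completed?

8

By profit: G(d6,75), B(d6,63), D(d4,61), A(d3,37), E(d1,36), F(d4,35), I(d7,33), C(d8,17), H(d6,12)
G→slot 6; B→slot 5; D→slot 4; A→slot 3; E→slot 1; F→slot 2; I→slot 7; C→slot 8; H skipped.
8 of 9 scheduled.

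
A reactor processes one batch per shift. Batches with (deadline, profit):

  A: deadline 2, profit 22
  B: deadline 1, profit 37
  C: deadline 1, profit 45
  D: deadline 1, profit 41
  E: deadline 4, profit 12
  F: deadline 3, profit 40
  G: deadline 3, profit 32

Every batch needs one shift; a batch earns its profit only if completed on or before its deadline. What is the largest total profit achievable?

129

By profit: C(d1,45), D(d1,41), F(d3,40), B(d1,37), G(d3,32), A(d2,22), E(d4,12)
C→slot 1; D skipped; F→slot 3; B skipped; G→slot 2; A skipped; E→slot 4.
Profit = 45 + 32 + 40 + 12 = 129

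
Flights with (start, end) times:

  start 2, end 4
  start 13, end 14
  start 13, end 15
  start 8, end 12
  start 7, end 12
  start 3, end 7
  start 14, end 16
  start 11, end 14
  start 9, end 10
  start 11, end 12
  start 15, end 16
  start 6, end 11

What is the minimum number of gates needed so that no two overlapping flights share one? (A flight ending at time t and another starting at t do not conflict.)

Count concurrent intervals with a sweep; the peak is the room count.
Events (time:±→running): 2:+→1 3:+→2 4:-→1 6:+→2 7:-→1 7:+→2 8:+→3 9:+→4 … peak 4.

4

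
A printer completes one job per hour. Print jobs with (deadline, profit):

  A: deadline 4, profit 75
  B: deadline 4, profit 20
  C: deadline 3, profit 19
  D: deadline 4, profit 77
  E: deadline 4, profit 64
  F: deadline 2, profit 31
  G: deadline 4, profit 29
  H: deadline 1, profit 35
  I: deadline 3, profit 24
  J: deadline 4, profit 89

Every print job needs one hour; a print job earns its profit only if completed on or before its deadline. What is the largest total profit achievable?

Profit order: J=89 D=77 A=75 E=64 H=35 F=31 G=29 I=24 B=20 C=19
Assign: J→slot 4, D→slot 3, A→slot 2, E→slot 1, H skipped, F skipped, G skipped, I skipped, B skipped, C skipped.
Slots: [1:E] [2:A] [3:D] [4:J]
Profit = 64 + 75 + 77 + 89 = 305

305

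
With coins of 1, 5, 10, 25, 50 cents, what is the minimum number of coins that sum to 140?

5

140 − 2×50→40 − 1×25→15 − 1×10→5 − 1×5→0
Total coins = 2 + 1 + 1 + 1 = 5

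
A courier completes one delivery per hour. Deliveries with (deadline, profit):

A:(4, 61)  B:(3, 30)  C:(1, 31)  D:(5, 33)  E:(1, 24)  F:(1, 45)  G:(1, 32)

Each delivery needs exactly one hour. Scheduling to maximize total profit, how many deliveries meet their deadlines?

Sort by profit descending; place each in the latest free slot ≤ its deadline.
By profit: A(d4,61), F(d1,45), D(d5,33), G(d1,32), C(d1,31), B(d3,30), E(d1,24)
A→slot 4; F→slot 1; D→slot 5; G skipped; C skipped; B→slot 3; E skipped.
4 of 7 scheduled.

4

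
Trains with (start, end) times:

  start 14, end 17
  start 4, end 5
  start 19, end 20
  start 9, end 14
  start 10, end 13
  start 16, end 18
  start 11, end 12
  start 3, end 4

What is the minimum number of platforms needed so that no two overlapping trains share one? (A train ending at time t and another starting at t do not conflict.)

Count concurrent intervals with a sweep; the peak is the room count.
Events (time:±→running): 3:+→1 4:-→0 4:+→1 5:-→0 9:+→1 10:+→2 11:+→3 … peak 3.

3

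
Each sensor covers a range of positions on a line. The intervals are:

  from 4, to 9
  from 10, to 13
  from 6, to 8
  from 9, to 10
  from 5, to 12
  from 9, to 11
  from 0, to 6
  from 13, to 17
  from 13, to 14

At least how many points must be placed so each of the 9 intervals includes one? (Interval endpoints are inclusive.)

3

Sort by right endpoint; whenever an interval is uncovered, place a point at its right end.
Sorted: [0,6] [6,8] [4,9] [9,10] [9,11] [5,12] [10,13] [13,14] [13,17]
{[0,6],[6,8],[4,9]} hit by 6; {[9,10],[9,11],[5,12],[10,13]} hit by 10; {[13,14],[13,17]} hit by 14.
Points: 6, 10, 14 (3 total).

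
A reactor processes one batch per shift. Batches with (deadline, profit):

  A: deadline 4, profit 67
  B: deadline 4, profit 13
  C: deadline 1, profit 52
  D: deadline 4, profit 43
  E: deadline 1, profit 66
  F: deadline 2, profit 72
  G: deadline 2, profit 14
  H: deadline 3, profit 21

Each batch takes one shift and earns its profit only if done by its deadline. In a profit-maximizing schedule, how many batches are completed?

4

By profit: F(d2,72), A(d4,67), E(d1,66), C(d1,52), D(d4,43), H(d3,21), G(d2,14), B(d4,13)
F→slot 2; A→slot 4; E→slot 1; C skipped; D→slot 3; H skipped; G skipped; B skipped.
4 of 8 scheduled.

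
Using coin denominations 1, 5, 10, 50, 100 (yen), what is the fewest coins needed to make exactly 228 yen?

Greedy: take as many of the largest coin as possible, then repeat with the remainder.
228 − 2×100→28 − 2×10→8 − 1×5→3 − 3×1→0
Total coins = 2 + 2 + 1 + 3 = 8

8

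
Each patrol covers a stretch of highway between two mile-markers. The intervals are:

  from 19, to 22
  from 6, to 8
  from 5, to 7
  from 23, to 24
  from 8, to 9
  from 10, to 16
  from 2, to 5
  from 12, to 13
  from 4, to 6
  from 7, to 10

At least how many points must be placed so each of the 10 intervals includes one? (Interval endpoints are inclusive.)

5

Process intervals by earliest right end; each time one isn't hit yet, stab at its right endpoint.
Sorted: [2,5] [4,6] [5,7] [6,8] [8,9] [7,10] [12,13] [10,16] [19,22] [23,24]
{[2,5],[4,6],[5,7]} hit by 5; {[6,8],[8,9],[7,10]} hit by 8; {[12,13],[10,16]} hit by 13; {[19,22]} hit by 22; {[23,24]} hit by 24.
Points: 5, 8, 13, 22, 24 (5 total).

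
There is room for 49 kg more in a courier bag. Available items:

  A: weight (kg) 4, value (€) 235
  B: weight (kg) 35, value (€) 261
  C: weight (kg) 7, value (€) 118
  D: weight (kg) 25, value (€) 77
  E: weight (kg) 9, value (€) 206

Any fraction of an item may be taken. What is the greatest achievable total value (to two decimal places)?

775.26

Sort by value per unit weight and fill in that order.
Ratios (sorted): A 58.75, E 22.89, C 16.86, B 7.46, D 3.08
take A (4 @ 235); take E (9 @ 206); take C (7 @ 118); take 29/35 of B → 216.26. Capacity used 49/49.
Total value = 775.26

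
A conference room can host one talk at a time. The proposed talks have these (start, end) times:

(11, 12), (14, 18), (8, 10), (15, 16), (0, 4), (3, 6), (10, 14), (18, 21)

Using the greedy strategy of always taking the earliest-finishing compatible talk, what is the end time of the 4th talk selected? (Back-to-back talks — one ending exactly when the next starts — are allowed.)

16

By end time: (0,4), (3,6), (8,10), (11,12), (10,14), (15,16), (14,18), (18,21).
Pick (0,4); next start ≥ 4 → (8,10); next start ≥ 10 → (11,12); next start ≥ 12 → (15,16); next start ≥ 16 → (18,21).
Selected: (0,4) (8,10) (11,12) (15,16) (18,21)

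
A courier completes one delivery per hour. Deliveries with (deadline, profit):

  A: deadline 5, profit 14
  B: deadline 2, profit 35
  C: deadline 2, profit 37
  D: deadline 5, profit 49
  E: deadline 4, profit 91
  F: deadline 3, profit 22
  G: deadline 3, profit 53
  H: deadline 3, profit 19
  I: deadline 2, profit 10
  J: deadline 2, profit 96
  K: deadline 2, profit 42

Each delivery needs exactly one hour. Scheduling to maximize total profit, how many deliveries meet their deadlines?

Profit order: J=96 E=91 G=53 D=49 K=42 C=37 B=35 F=22 H=19 A=14 I=10
Assign: J→slot 2, E→slot 4, G→slot 3, D→slot 5, K→slot 1, C skipped, B skipped, F skipped, H skipped, A skipped, I skipped.
Slots: [1:K] [2:J] [3:G] [4:E] [5:D]
5 of 11 scheduled.

5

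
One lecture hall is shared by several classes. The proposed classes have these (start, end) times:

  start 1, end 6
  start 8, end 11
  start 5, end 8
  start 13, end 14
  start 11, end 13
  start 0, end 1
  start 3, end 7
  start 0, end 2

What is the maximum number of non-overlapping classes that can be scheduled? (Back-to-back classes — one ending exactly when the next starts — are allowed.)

By end time: (0,1), (0,2), (1,6), (3,7), (5,8), (8,11), (11,13), (13,14).
Pick (0,1); next start ≥ 1 → (1,6); next start ≥ 6 → (8,11); next start ≥ 11 → (11,13); next start ≥ 13 → (13,14).
Selected 5 classes.

5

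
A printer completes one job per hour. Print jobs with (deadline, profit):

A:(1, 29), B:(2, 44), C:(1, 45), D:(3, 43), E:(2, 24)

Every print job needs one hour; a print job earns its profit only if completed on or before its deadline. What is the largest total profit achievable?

132

By profit: C(d1,45), B(d2,44), D(d3,43), A(d1,29), E(d2,24)
C→slot 1; B→slot 2; D→slot 3; A skipped; E skipped.
Profit = 45 + 44 + 43 = 132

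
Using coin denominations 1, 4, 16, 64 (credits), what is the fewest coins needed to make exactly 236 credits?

236 − 3×64→44 − 2×16→12 − 3×4→0
Total coins = 3 + 2 + 3 = 8

8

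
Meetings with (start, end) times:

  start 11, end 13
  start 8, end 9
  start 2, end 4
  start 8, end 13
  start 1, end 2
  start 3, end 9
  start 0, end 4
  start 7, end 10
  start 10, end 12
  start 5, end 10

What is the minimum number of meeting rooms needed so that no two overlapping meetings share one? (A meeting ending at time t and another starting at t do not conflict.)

5

The answer is the maximum number of intervals overlapping at any instant.
Events (time:±→running): 0:+→1 1:+→2 2:-→1 2:+→2 3:+→3 4:-→2 4:-→1 5:+→2 7:+→3 8:+→4 8:+→5 … peak 5.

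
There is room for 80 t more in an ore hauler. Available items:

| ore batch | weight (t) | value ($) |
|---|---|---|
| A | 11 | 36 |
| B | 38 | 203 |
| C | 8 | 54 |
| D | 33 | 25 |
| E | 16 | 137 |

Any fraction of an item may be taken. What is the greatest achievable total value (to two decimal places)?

Greedy by value/weight ratio, highest first.
Order: E (137/16=8.56) > C (54/8=6.75) > B (203/38=5.34) > A (36/11=3.27) > D (25/33=0.76)
Fill: take E (16 @ 137) → take C (8 @ 54) → take B (38 @ 203) → take A (11 @ 36) → take 7/33 of D → 5.30; 80/80 used.
Total value = 435.30

435.30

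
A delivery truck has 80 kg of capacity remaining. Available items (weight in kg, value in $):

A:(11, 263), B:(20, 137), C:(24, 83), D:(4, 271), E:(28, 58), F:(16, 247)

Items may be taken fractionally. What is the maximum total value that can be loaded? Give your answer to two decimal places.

Greedy by value/weight ratio, highest first.
Ratios (sorted): D 67.75, A 23.91, F 15.44, B 6.85, C 3.46, E 2.07
take D (4 @ 271); take A (11 @ 263); take F (16 @ 247); take B (20 @ 137); take C (24 @ 83); take 5/28 of E → 10.36. Capacity used 80/80.
Total value = 1011.36

1011.36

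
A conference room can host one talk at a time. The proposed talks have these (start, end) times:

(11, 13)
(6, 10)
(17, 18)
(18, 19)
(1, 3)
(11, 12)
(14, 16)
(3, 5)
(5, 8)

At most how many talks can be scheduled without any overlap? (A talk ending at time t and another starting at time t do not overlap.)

7

By end time: (1,3), (3,5), (5,8), (6,10), (11,12), (11,13), (14,16), (17,18), (18,19).
Pick (1,3); next start ≥ 3 → (3,5); next start ≥ 5 → (5,8); next start ≥ 8 → (11,12); next start ≥ 12 → (14,16); next start ≥ 16 → (17,18); next start ≥ 18 → (18,19).
Selected 7 talks.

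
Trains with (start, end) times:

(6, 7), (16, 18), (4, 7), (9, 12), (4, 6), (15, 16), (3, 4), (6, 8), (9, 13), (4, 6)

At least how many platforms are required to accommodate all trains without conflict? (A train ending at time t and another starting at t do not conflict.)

Count concurrent intervals with a sweep; the peak is the room count.
starts: [3, 4, 4, 4, 6, 6, 9, 9, 15, 16]
ends:   [4, 6, 6, 7, 7, 8, 12, 13, 16, 18]
s3→1 e4→0 s4→1 s4→2 s4→3  — peak 3.

3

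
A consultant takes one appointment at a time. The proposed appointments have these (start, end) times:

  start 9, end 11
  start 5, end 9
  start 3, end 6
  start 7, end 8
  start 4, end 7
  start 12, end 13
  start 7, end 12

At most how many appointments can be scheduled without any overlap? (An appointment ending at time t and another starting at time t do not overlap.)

4

Order by finish time; keep every interval that doesn't clash with the previous kept one.
By end time: (3,6), (4,7), (7,8), (5,9), (9,11), (7,12), (12,13).
Pick (3,6); next start ≥ 6 → (7,8); next start ≥ 8 → (9,11); next start ≥ 11 → (12,13).
Selected 4 appointments.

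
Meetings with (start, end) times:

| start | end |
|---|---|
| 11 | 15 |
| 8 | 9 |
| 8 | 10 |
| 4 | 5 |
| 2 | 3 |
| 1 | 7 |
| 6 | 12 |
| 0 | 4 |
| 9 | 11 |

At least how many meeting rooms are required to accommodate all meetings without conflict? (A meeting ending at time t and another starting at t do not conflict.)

3

starts: [0, 1, 2, 4, 6, 8, 8, 9, 11]
ends:   [3, 4, 5, 7, 9, 10, 11, 12, 15]
s0→1 s1→2 s2→3  — peak 3.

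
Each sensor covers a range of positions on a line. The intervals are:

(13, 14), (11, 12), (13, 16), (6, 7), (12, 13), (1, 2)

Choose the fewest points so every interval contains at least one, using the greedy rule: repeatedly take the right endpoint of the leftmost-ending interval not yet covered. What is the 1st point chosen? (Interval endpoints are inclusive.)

2

Sort by right endpoint; whenever an interval is uncovered, place a point at its right end.
Sorted: [1,2] [6,7] [11,12] [12,13] [13,14] [13,16]
{[1,2]} hit by 2; {[6,7]} hit by 7; {[11,12],[12,13]} hit by 12; {[13,14],[13,16]} hit by 14.
Points: 2, 7, 12, 14 (4 total).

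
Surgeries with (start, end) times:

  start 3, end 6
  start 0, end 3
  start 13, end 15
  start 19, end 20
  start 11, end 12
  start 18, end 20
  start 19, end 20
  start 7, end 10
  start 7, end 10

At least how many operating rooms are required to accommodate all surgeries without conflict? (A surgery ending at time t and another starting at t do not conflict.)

3

Events (time:±→running): 0:+→1 3:-→0 3:+→1 6:-→0 7:+→1 7:+→2 10:-→1 10:-→0 11:+→1 12:-→0 13:+→1 15:-→0 18:+→1 19:+→2 19:+→3 … peak 3.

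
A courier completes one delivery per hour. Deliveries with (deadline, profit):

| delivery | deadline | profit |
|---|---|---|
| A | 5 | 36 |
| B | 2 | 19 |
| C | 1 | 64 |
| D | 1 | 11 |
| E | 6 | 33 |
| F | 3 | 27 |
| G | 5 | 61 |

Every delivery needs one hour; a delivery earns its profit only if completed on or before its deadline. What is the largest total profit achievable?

240

Profit order: C=64 G=61 A=36 E=33 F=27 B=19 D=11
Assign: C→slot 1, G→slot 5, A→slot 4, E→slot 6, F→slot 3, B→slot 2, D skipped.
Slots: [1:C] [2:B] [3:F] [4:A] [5:G] [6:E]
Profit = 64 + 19 + 27 + 36 + 61 + 33 = 240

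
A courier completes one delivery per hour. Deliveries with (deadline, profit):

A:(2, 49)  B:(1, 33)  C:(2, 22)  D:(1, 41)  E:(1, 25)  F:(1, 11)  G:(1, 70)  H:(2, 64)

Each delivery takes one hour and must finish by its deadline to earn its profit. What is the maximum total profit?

Take jobs in profit order; each goes to the latest open slot no later than its deadline.
By profit: G(d1,70), H(d2,64), A(d2,49), D(d1,41), B(d1,33), E(d1,25), C(d2,22), F(d1,11)
G→slot 1; H→slot 2; A skipped; D skipped; B skipped; E skipped; C skipped; F skipped.
Profit = 70 + 64 = 134

134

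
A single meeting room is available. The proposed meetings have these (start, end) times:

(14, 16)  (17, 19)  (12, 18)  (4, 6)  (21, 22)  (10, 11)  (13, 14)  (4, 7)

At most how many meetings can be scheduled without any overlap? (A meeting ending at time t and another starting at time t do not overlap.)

By end time: (4,6), (4,7), (10,11), (13,14), (14,16), (12,18), (17,19), (21,22).
Pick (4,6); next start ≥ 6 → (10,11); next start ≥ 11 → (13,14); next start ≥ 14 → (14,16); next start ≥ 16 → (17,19); next start ≥ 19 → (21,22).
Selected 6 meetings.

6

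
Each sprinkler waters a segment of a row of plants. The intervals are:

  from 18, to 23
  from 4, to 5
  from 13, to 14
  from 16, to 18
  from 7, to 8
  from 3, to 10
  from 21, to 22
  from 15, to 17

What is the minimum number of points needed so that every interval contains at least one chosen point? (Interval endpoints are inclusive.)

By right end: [4,5]  [7,8]  [3,10]  [13,14]  [15,17]  [16,18]  [21,22]  [18,23]
[4,5] uncovered → point at 5; [7,8] uncovered → point at 8; [13,14] uncovered → point at 14; [15,17] uncovered → point at 17; [21,22] uncovered → point at 22.
Points: 5, 8, 14, 17, 22 (5 total).

5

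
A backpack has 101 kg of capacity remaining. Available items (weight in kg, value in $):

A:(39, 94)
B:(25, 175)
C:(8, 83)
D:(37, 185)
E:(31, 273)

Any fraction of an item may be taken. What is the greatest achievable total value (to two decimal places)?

Sort by value per unit weight and fill in that order.
Order: C (83/8=10.38) > E (273/31=8.81) > B (175/25=7.00) > D (185/37=5.00) > A (94/39=2.41)
Fill: take C (8 @ 83) → take E (31 @ 273) → take B (25 @ 175) → take D (37 @ 185); 101/101 used.
Total value = 716.00

716.00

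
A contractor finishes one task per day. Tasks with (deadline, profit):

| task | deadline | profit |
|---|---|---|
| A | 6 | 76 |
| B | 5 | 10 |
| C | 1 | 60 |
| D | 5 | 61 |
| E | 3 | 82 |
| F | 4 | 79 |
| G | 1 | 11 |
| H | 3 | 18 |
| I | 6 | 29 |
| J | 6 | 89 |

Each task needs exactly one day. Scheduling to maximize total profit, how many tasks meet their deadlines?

Take jobs in profit order; each goes to the latest open slot no later than its deadline.
By profit: J(d6,89), E(d3,82), F(d4,79), A(d6,76), D(d5,61), C(d1,60), I(d6,29), H(d3,18), G(d1,11), B(d5,10)
J→slot 6; E→slot 3; F→slot 4; A→slot 5; D→slot 2; C→slot 1; I skipped; H skipped; G skipped; B skipped.
6 of 10 scheduled.

6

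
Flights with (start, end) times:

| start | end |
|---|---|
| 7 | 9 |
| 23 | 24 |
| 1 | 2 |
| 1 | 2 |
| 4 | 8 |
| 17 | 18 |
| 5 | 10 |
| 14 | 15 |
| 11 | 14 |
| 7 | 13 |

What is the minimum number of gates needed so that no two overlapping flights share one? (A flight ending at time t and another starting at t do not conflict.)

starts: [1, 1, 4, 5, 7, 7, 11, 14, 17, 23]
ends:   [2, 2, 8, 9, 10, 13, 14, 15, 18, 24]
s1→1 s1→2 e2→1 e2→0 s4→1 s5→2 s7→3 s7→4  — peak 4.

4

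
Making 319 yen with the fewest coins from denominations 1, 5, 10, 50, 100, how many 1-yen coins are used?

319 − 3×100→19 − 1×10→9 − 1×5→4 − 4×1→0
Count of 1: 4

4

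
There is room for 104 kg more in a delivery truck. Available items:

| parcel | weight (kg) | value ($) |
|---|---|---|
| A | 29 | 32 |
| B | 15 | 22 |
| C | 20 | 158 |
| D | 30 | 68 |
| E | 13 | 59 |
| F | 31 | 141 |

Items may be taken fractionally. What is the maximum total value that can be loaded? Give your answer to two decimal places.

440.67

Order: C (158/20=7.90) > F (141/31=4.55) > E (59/13=4.54) > D (68/30=2.27) > B (22/15=1.47) > A (32/29=1.10)
Fill: take C (20 @ 158) → take F (31 @ 141) → take E (13 @ 59) → take D (30 @ 68) → take 10/15 of B → 14.67; 104/104 used.
Total value = 440.67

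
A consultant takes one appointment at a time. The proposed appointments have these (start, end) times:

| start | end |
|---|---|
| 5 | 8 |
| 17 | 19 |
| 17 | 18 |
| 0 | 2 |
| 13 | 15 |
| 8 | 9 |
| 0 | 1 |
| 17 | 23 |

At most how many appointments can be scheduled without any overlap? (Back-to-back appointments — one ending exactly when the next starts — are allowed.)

Sort by end time and greedily take each interval whose start is ≥ the last chosen end.
By end time: (0,1), (0,2), (5,8), (8,9), (13,15), (17,18), (17,19), (17,23).
Pick (0,1); next start ≥ 1 → (5,8); next start ≥ 8 → (8,9); next start ≥ 9 → (13,15); next start ≥ 15 → (17,18).
Selected 5 appointments.

5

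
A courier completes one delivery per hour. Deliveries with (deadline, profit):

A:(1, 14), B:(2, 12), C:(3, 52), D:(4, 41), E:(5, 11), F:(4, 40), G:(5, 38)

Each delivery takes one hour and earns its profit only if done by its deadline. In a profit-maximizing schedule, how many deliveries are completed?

5

Sort by profit descending; place each in the latest free slot ≤ its deadline.
Profit order: C=52 D=41 F=40 G=38 A=14 B=12 E=11
Assign: C→slot 3, D→slot 4, F→slot 2, G→slot 5, A→slot 1, B skipped, E skipped.
Slots: [1:A] [2:F] [3:C] [4:D] [5:G]
5 of 7 scheduled.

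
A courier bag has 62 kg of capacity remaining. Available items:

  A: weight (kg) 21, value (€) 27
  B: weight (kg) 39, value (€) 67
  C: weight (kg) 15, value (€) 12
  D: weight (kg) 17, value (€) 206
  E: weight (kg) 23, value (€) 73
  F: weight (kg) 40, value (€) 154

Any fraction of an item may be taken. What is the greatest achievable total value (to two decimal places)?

Ratios (sorted): D 12.12, F 3.85, E 3.17, B 1.72, A 1.29, C 0.80
take D (17 @ 206); take F (40 @ 154); take 5/23 of E → 15.87. Capacity used 62/62.
Total value = 375.87

375.87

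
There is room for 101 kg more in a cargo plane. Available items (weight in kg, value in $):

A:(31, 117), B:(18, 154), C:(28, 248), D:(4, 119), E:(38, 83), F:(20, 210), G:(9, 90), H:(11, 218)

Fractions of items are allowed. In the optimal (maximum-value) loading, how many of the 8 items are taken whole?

Ratios (sorted): D 29.75, H 19.82, F 10.50, G 10.00, C 8.86, B 8.56, A 3.77, E 2.18
take D (4 @ 119); take H (11 @ 218); take F (20 @ 210); take G (9 @ 90); take C (28 @ 248); take B (18 @ 154); take 11/31 of A → 41.52. Capacity used 101/101.
6 item(s) taken whole; one partial (take 11/31 of A).

6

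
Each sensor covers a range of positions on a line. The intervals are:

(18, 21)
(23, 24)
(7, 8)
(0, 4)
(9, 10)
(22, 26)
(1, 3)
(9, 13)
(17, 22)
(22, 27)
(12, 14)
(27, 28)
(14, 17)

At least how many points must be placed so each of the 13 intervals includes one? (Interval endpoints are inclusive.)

Sort by right endpoint; whenever an interval is uncovered, place a point at its right end.
Sorted: [1,3] [0,4] [7,8] [9,10] [9,13] [12,14] [14,17] [18,21] [17,22] [23,24] [22,26] [22,27] [27,28]
{[1,3],[0,4]} hit by 3; {[7,8]} hit by 8; {[9,10],[9,13]} hit by 10; {[12,14],[14,17]} hit by 14; {[18,21],[17,22]} hit by 21; {[23,24],[22,26],[22,27]} hit by 24; {[27,28]} hit by 28.
Points: 3, 8, 10, 14, 21, 24, 28 (7 total).

7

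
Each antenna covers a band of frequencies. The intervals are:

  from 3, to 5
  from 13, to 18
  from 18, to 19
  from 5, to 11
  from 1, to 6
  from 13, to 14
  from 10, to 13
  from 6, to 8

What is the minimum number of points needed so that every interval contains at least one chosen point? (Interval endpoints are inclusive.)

4

Process intervals by earliest right end; each time one isn't hit yet, stab at its right endpoint.
By right end: [3,5]  [1,6]  [6,8]  [5,11]  [10,13]  [13,14]  [13,18]  [18,19]
[3,5] uncovered → point at 5; [6,8] uncovered → point at 8; [10,13] uncovered → point at 13; [18,19] uncovered → point at 19.
Points: 5, 8, 13, 19 (4 total).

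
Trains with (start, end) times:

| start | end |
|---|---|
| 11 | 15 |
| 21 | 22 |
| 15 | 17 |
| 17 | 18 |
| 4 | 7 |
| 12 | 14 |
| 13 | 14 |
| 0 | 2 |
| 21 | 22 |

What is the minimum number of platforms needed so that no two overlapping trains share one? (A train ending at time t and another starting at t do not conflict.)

Events (time:±→running): 0:+→1 2:-→0 4:+→1 7:-→0 11:+→1 12:+→2 13:+→3 … peak 3.

3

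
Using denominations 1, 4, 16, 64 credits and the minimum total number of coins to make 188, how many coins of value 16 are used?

3

188 = 2×64 + 3×16 + 3×4
Count of 16: 3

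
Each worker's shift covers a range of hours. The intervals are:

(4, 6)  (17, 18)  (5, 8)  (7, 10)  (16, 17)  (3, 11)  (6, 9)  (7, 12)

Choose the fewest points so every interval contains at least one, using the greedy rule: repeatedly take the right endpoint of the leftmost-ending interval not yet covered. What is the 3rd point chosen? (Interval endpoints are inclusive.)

17

Process intervals by earliest right end; each time one isn't hit yet, stab at its right endpoint.
By right end: [4,6]  [5,8]  [6,9]  [7,10]  [3,11]  [7,12]  [16,17]  [17,18]
[4,6] uncovered → point at 6; [7,10] uncovered → point at 10; [16,17] uncovered → point at 17.
Points: 6, 10, 17 (3 total).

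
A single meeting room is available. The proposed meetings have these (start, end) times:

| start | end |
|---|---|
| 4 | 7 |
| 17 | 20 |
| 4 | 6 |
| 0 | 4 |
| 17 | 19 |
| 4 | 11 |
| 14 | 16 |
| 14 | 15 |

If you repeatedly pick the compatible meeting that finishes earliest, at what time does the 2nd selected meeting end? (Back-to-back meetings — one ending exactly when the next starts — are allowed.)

6

Sorted by end: (0,4)  (4,6)  (4,7)  (4,11)  (14,15)  (14,16)  (17,19)  (17,20)
take (0,4); take (4,6); take (14,15); skip (14,16); take (17,19); skip (17,20).
Selected: (0,4) (4,6) (14,15) (17,19)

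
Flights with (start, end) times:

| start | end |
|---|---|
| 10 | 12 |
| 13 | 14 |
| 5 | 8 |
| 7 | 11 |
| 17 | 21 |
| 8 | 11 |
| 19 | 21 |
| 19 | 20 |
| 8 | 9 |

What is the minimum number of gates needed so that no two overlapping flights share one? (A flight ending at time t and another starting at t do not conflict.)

3

The answer is the maximum number of intervals overlapping at any instant.
starts: [5, 7, 8, 8, 10, 13, 17, 19, 19]
ends:   [8, 9, 11, 11, 12, 14, 20, 21, 21]
s5→1 s7→2 e8→1 s8→2 s8→3  — peak 3.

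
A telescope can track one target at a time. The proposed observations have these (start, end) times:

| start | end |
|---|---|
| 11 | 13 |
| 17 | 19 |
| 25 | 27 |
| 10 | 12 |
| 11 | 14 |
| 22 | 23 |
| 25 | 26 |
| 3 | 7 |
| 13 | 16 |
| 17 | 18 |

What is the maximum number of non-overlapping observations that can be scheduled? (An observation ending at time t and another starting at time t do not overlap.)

Sorted by end: (3,7)  (10,12)  (11,13)  (11,14)  (13,16)  (17,18)  (17,19)  (22,23)  (25,26)  (25,27)
take (3,7); take (10,12); skip (11,13); take (13,16); take (17,18); take (22,23); take (25,26).
Selected 6 observations.

6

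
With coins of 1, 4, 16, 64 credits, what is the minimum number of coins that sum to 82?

82 = 1×64 + 1×16 + 2×1
Total coins = 1 + 1 + 2 = 4

4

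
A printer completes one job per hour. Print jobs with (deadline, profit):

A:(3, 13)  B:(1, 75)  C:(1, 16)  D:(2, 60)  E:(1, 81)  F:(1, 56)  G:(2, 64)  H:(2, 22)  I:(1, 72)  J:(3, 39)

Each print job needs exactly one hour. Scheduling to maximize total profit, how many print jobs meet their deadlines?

Take jobs in profit order; each goes to the latest open slot no later than its deadline.
By profit: E(d1,81), B(d1,75), I(d1,72), G(d2,64), D(d2,60), F(d1,56), J(d3,39), H(d2,22), C(d1,16), A(d3,13)
E→slot 1; B skipped; I skipped; G→slot 2; D skipped; F skipped; J→slot 3; H skipped; C skipped; A skipped.
3 of 10 scheduled.

3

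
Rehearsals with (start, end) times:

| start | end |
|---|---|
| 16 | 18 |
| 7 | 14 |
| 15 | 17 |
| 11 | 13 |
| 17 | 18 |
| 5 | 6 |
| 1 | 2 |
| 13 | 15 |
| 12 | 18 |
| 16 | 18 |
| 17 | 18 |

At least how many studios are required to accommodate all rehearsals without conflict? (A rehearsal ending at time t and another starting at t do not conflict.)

Events (time:±→running): 1:+→1 2:-→0 5:+→1 6:-→0 7:+→1 11:+→2 12:+→3 13:-→2 13:+→3 14:-→2 15:-→1 15:+→2 16:+→3 16:+→4 17:-→3 17:+→4 17:+→5 … peak 5.

5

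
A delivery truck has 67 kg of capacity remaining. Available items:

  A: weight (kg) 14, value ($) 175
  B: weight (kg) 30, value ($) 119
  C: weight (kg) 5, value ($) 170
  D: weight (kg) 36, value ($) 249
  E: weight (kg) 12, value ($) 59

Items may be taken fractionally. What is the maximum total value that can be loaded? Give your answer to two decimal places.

653.00

Ratios (sorted): C 34.00, A 12.50, D 6.92, E 4.92, B 3.97
take C (5 @ 170); take A (14 @ 175); take D (36 @ 249); take E (12 @ 59). Capacity used 67/67.
Total value = 653.00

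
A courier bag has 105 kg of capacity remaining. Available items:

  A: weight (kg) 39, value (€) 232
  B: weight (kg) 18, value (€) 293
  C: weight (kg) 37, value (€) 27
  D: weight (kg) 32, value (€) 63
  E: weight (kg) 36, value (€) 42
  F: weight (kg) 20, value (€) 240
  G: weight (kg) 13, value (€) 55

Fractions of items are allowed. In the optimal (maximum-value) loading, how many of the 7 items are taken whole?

4

Ratios (sorted): B 16.28, F 12.00, A 5.95, G 4.23, D 1.97, E 1.17, C 0.73
take B (18 @ 293); take F (20 @ 240); take A (39 @ 232); take G (13 @ 55); take 15/32 of D → 29.53. Capacity used 105/105.
4 item(s) taken whole; one partial (take 15/32 of D).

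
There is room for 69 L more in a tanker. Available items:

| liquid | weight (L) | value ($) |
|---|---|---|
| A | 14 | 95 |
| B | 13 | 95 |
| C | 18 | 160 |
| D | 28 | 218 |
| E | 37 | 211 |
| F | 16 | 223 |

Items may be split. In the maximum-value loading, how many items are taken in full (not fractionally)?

Greedy by value/weight ratio, highest first.
Ratios (sorted): F 13.94, C 8.89, D 7.79, B 7.31, A 6.79, E 5.70
take F (16 @ 223); take C (18 @ 160); take D (28 @ 218); take 7/13 of B → 51.15. Capacity used 69/69.
3 item(s) taken whole; one partial (take 7/13 of B).

3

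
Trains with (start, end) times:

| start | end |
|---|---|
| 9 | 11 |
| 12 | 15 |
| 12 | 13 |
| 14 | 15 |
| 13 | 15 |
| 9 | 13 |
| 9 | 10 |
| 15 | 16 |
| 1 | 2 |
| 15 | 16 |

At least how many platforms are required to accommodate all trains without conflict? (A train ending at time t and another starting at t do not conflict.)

Count concurrent intervals with a sweep; the peak is the room count.
starts: [1, 9, 9, 9, 12, 12, 13, 14, 15, 15]
ends:   [2, 10, 11, 13, 13, 15, 15, 15, 16, 16]
s1→1 e2→0 s9→1 s9→2 s9→3  — peak 3.

3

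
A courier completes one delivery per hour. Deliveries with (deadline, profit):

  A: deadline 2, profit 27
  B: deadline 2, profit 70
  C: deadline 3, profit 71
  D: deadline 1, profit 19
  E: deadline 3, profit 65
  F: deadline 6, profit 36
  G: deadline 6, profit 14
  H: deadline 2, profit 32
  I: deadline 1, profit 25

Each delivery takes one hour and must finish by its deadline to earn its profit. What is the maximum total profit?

256

Sort by profit descending; place each in the latest free slot ≤ its deadline.
By profit: C(d3,71), B(d2,70), E(d3,65), F(d6,36), H(d2,32), A(d2,27), I(d1,25), D(d1,19), G(d6,14)
C→slot 3; B→slot 2; E→slot 1; F→slot 6; H skipped; A skipped; I skipped; D skipped; G→slot 5.
Profit = 65 + 70 + 71 + 14 + 36 = 256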